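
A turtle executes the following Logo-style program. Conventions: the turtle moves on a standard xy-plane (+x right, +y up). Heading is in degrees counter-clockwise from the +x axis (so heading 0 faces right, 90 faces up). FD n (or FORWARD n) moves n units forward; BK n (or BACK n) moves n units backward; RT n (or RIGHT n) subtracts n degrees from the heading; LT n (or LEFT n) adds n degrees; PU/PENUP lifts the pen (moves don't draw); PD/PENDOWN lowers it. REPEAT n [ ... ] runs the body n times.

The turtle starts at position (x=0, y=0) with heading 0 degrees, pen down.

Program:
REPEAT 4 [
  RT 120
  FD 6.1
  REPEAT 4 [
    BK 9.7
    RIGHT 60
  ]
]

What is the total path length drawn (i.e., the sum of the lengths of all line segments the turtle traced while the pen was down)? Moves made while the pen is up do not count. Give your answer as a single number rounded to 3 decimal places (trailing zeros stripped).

Executing turtle program step by step:
Start: pos=(0,0), heading=0, pen down
REPEAT 4 [
  -- iteration 1/4 --
  RT 120: heading 0 -> 240
  FD 6.1: (0,0) -> (-3.05,-5.283) [heading=240, draw]
  REPEAT 4 [
    -- iteration 1/4 --
    BK 9.7: (-3.05,-5.283) -> (1.8,3.118) [heading=240, draw]
    RT 60: heading 240 -> 180
    -- iteration 2/4 --
    BK 9.7: (1.8,3.118) -> (11.5,3.118) [heading=180, draw]
    RT 60: heading 180 -> 120
    -- iteration 3/4 --
    BK 9.7: (11.5,3.118) -> (16.35,-5.283) [heading=120, draw]
    RT 60: heading 120 -> 60
    -- iteration 4/4 --
    BK 9.7: (16.35,-5.283) -> (11.5,-13.683) [heading=60, draw]
    RT 60: heading 60 -> 0
  ]
  -- iteration 2/4 --
  RT 120: heading 0 -> 240
  FD 6.1: (11.5,-13.683) -> (8.45,-18.966) [heading=240, draw]
  REPEAT 4 [
    -- iteration 1/4 --
    BK 9.7: (8.45,-18.966) -> (13.3,-10.566) [heading=240, draw]
    RT 60: heading 240 -> 180
    -- iteration 2/4 --
    BK 9.7: (13.3,-10.566) -> (23,-10.566) [heading=180, draw]
    RT 60: heading 180 -> 120
    -- iteration 3/4 --
    BK 9.7: (23,-10.566) -> (27.85,-18.966) [heading=120, draw]
    RT 60: heading 120 -> 60
    -- iteration 4/4 --
    BK 9.7: (27.85,-18.966) -> (23,-27.366) [heading=60, draw]
    RT 60: heading 60 -> 0
  ]
  -- iteration 3/4 --
  RT 120: heading 0 -> 240
  FD 6.1: (23,-27.366) -> (19.95,-32.649) [heading=240, draw]
  REPEAT 4 [
    -- iteration 1/4 --
    BK 9.7: (19.95,-32.649) -> (24.8,-24.249) [heading=240, draw]
    RT 60: heading 240 -> 180
    -- iteration 2/4 --
    BK 9.7: (24.8,-24.249) -> (34.5,-24.249) [heading=180, draw]
    RT 60: heading 180 -> 120
    -- iteration 3/4 --
    BK 9.7: (34.5,-24.249) -> (39.35,-32.649) [heading=120, draw]
    RT 60: heading 120 -> 60
    -- iteration 4/4 --
    BK 9.7: (39.35,-32.649) -> (34.5,-41.05) [heading=60, draw]
    RT 60: heading 60 -> 0
  ]
  -- iteration 4/4 --
  RT 120: heading 0 -> 240
  FD 6.1: (34.5,-41.05) -> (31.45,-46.332) [heading=240, draw]
  REPEAT 4 [
    -- iteration 1/4 --
    BK 9.7: (31.45,-46.332) -> (36.3,-37.932) [heading=240, draw]
    RT 60: heading 240 -> 180
    -- iteration 2/4 --
    BK 9.7: (36.3,-37.932) -> (46,-37.932) [heading=180, draw]
    RT 60: heading 180 -> 120
    -- iteration 3/4 --
    BK 9.7: (46,-37.932) -> (50.85,-46.332) [heading=120, draw]
    RT 60: heading 120 -> 60
    -- iteration 4/4 --
    BK 9.7: (50.85,-46.332) -> (46,-54.733) [heading=60, draw]
    RT 60: heading 60 -> 0
  ]
]
Final: pos=(46,-54.733), heading=0, 20 segment(s) drawn

Segment lengths:
  seg 1: (0,0) -> (-3.05,-5.283), length = 6.1
  seg 2: (-3.05,-5.283) -> (1.8,3.118), length = 9.7
  seg 3: (1.8,3.118) -> (11.5,3.118), length = 9.7
  seg 4: (11.5,3.118) -> (16.35,-5.283), length = 9.7
  seg 5: (16.35,-5.283) -> (11.5,-13.683), length = 9.7
  seg 6: (11.5,-13.683) -> (8.45,-18.966), length = 6.1
  seg 7: (8.45,-18.966) -> (13.3,-10.566), length = 9.7
  seg 8: (13.3,-10.566) -> (23,-10.566), length = 9.7
  seg 9: (23,-10.566) -> (27.85,-18.966), length = 9.7
  seg 10: (27.85,-18.966) -> (23,-27.366), length = 9.7
  seg 11: (23,-27.366) -> (19.95,-32.649), length = 6.1
  seg 12: (19.95,-32.649) -> (24.8,-24.249), length = 9.7
  seg 13: (24.8,-24.249) -> (34.5,-24.249), length = 9.7
  seg 14: (34.5,-24.249) -> (39.35,-32.649), length = 9.7
  seg 15: (39.35,-32.649) -> (34.5,-41.05), length = 9.7
  seg 16: (34.5,-41.05) -> (31.45,-46.332), length = 6.1
  seg 17: (31.45,-46.332) -> (36.3,-37.932), length = 9.7
  seg 18: (36.3,-37.932) -> (46,-37.932), length = 9.7
  seg 19: (46,-37.932) -> (50.85,-46.332), length = 9.7
  seg 20: (50.85,-46.332) -> (46,-54.733), length = 9.7
Total = 179.6

Answer: 179.6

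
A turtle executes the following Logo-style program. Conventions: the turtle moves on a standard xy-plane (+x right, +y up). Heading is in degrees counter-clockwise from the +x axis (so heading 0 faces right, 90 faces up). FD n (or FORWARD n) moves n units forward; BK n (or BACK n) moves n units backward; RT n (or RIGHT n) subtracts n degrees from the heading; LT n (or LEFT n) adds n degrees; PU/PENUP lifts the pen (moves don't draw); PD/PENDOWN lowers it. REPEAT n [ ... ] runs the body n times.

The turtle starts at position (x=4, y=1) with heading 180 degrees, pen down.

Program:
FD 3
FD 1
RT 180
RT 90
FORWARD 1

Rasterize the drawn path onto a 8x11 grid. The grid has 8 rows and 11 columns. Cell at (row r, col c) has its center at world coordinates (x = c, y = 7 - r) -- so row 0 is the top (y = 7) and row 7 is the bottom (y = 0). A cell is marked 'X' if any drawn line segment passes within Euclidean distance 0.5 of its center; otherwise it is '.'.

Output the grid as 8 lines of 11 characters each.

Answer: ...........
...........
...........
...........
...........
...........
XXXXX......
X..........

Derivation:
Segment 0: (4,1) -> (1,1)
Segment 1: (1,1) -> (0,1)
Segment 2: (0,1) -> (0,0)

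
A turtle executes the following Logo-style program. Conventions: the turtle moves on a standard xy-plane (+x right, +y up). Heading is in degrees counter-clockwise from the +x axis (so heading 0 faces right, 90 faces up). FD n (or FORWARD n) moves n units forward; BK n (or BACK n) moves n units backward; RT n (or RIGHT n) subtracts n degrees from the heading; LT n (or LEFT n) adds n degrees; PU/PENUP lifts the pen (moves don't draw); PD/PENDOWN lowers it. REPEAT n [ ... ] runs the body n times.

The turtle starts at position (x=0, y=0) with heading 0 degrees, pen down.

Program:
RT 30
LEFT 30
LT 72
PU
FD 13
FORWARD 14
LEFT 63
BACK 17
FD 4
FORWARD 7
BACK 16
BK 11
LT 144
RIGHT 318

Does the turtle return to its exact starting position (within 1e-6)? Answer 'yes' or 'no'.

Answer: no

Derivation:
Executing turtle program step by step:
Start: pos=(0,0), heading=0, pen down
RT 30: heading 0 -> 330
LT 30: heading 330 -> 0
LT 72: heading 0 -> 72
PU: pen up
FD 13: (0,0) -> (4.017,12.364) [heading=72, move]
FD 14: (4.017,12.364) -> (8.343,25.679) [heading=72, move]
LT 63: heading 72 -> 135
BK 17: (8.343,25.679) -> (20.364,13.658) [heading=135, move]
FD 4: (20.364,13.658) -> (17.536,16.486) [heading=135, move]
FD 7: (17.536,16.486) -> (12.586,21.436) [heading=135, move]
BK 16: (12.586,21.436) -> (23.9,10.122) [heading=135, move]
BK 11: (23.9,10.122) -> (31.678,2.344) [heading=135, move]
LT 144: heading 135 -> 279
RT 318: heading 279 -> 321
Final: pos=(31.678,2.344), heading=321, 0 segment(s) drawn

Start position: (0, 0)
Final position: (31.678, 2.344)
Distance = 31.765; >= 1e-6 -> NOT closed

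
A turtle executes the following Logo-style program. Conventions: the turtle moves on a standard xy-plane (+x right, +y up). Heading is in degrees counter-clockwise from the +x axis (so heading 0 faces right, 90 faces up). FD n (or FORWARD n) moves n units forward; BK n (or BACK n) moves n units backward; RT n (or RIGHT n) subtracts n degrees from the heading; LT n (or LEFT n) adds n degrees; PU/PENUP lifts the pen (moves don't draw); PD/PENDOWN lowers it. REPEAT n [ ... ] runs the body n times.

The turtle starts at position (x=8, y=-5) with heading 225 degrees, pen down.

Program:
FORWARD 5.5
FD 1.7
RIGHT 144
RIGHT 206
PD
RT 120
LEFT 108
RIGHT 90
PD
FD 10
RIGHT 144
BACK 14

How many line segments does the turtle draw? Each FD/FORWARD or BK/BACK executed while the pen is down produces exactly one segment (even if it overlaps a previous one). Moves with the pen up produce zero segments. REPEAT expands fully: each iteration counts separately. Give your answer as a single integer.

Executing turtle program step by step:
Start: pos=(8,-5), heading=225, pen down
FD 5.5: (8,-5) -> (4.111,-8.889) [heading=225, draw]
FD 1.7: (4.111,-8.889) -> (2.909,-10.091) [heading=225, draw]
RT 144: heading 225 -> 81
RT 206: heading 81 -> 235
PD: pen down
RT 120: heading 235 -> 115
LT 108: heading 115 -> 223
RT 90: heading 223 -> 133
PD: pen down
FD 10: (2.909,-10.091) -> (-3.911,-2.778) [heading=133, draw]
RT 144: heading 133 -> 349
BK 14: (-3.911,-2.778) -> (-17.654,-0.106) [heading=349, draw]
Final: pos=(-17.654,-0.106), heading=349, 4 segment(s) drawn
Segments drawn: 4

Answer: 4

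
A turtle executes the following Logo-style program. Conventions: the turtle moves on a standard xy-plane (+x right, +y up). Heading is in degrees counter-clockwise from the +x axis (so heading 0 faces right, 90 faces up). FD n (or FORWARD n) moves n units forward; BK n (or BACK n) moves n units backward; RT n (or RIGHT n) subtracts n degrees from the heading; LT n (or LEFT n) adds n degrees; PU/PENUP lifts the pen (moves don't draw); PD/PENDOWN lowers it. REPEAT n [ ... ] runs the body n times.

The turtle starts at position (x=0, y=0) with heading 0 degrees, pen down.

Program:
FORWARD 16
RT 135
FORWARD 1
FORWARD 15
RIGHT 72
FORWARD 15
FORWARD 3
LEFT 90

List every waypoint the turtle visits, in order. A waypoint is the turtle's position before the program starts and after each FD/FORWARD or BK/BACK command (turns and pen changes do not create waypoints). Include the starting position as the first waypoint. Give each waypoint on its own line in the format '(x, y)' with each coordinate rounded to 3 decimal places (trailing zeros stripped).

Answer: (0, 0)
(16, 0)
(15.293, -0.707)
(4.686, -11.314)
(-8.679, -4.504)
(-11.352, -3.142)

Derivation:
Executing turtle program step by step:
Start: pos=(0,0), heading=0, pen down
FD 16: (0,0) -> (16,0) [heading=0, draw]
RT 135: heading 0 -> 225
FD 1: (16,0) -> (15.293,-0.707) [heading=225, draw]
FD 15: (15.293,-0.707) -> (4.686,-11.314) [heading=225, draw]
RT 72: heading 225 -> 153
FD 15: (4.686,-11.314) -> (-8.679,-4.504) [heading=153, draw]
FD 3: (-8.679,-4.504) -> (-11.352,-3.142) [heading=153, draw]
LT 90: heading 153 -> 243
Final: pos=(-11.352,-3.142), heading=243, 5 segment(s) drawn
Waypoints (6 total):
(0, 0)
(16, 0)
(15.293, -0.707)
(4.686, -11.314)
(-8.679, -4.504)
(-11.352, -3.142)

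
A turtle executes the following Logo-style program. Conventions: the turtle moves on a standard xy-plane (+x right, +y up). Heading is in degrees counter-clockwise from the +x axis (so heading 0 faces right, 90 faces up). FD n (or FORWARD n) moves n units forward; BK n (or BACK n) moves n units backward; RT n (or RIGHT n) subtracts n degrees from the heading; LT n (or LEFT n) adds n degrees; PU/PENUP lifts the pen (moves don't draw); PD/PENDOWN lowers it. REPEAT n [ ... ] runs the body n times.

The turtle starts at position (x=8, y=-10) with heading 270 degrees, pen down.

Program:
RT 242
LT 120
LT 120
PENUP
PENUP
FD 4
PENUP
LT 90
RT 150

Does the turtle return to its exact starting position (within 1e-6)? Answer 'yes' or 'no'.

Answer: no

Derivation:
Executing turtle program step by step:
Start: pos=(8,-10), heading=270, pen down
RT 242: heading 270 -> 28
LT 120: heading 28 -> 148
LT 120: heading 148 -> 268
PU: pen up
PU: pen up
FD 4: (8,-10) -> (7.86,-13.998) [heading=268, move]
PU: pen up
LT 90: heading 268 -> 358
RT 150: heading 358 -> 208
Final: pos=(7.86,-13.998), heading=208, 0 segment(s) drawn

Start position: (8, -10)
Final position: (7.86, -13.998)
Distance = 4; >= 1e-6 -> NOT closed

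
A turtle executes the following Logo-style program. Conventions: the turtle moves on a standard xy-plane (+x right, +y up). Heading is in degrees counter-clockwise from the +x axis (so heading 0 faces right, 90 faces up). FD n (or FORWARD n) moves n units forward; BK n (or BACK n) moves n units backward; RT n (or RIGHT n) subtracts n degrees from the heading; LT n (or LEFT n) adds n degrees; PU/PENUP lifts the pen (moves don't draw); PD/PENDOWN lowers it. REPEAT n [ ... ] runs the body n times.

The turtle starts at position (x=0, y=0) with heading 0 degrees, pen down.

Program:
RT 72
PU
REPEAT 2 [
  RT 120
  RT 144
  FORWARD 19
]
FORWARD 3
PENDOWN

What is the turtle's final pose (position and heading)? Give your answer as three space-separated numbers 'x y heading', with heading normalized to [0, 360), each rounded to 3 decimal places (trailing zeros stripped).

Answer: 6.357 26.781 120

Derivation:
Executing turtle program step by step:
Start: pos=(0,0), heading=0, pen down
RT 72: heading 0 -> 288
PU: pen up
REPEAT 2 [
  -- iteration 1/2 --
  RT 120: heading 288 -> 168
  RT 144: heading 168 -> 24
  FD 19: (0,0) -> (17.357,7.728) [heading=24, move]
  -- iteration 2/2 --
  RT 120: heading 24 -> 264
  RT 144: heading 264 -> 120
  FD 19: (17.357,7.728) -> (7.857,24.182) [heading=120, move]
]
FD 3: (7.857,24.182) -> (6.357,26.781) [heading=120, move]
PD: pen down
Final: pos=(6.357,26.781), heading=120, 0 segment(s) drawn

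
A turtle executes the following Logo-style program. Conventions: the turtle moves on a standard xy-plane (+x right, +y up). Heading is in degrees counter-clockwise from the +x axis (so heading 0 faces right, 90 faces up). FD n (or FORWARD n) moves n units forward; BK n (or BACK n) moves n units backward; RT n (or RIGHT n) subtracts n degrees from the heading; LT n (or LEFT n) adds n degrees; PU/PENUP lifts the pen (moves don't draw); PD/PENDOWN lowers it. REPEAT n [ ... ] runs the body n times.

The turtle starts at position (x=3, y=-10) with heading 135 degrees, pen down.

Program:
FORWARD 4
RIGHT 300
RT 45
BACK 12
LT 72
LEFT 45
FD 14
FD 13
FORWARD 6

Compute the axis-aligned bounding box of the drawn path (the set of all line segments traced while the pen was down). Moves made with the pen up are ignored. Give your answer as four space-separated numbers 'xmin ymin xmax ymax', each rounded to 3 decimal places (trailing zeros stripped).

Answer: 0.172 -46.126 10.564 -7.172

Derivation:
Executing turtle program step by step:
Start: pos=(3,-10), heading=135, pen down
FD 4: (3,-10) -> (0.172,-7.172) [heading=135, draw]
RT 300: heading 135 -> 195
RT 45: heading 195 -> 150
BK 12: (0.172,-7.172) -> (10.564,-13.172) [heading=150, draw]
LT 72: heading 150 -> 222
LT 45: heading 222 -> 267
FD 14: (10.564,-13.172) -> (9.831,-27.152) [heading=267, draw]
FD 13: (9.831,-27.152) -> (9.151,-40.135) [heading=267, draw]
FD 6: (9.151,-40.135) -> (8.837,-46.126) [heading=267, draw]
Final: pos=(8.837,-46.126), heading=267, 5 segment(s) drawn

Segment endpoints: x in {0.172, 3, 8.837, 9.151, 9.831, 10.564}, y in {-46.126, -40.135, -27.152, -13.172, -10, -7.172}
xmin=0.172, ymin=-46.126, xmax=10.564, ymax=-7.172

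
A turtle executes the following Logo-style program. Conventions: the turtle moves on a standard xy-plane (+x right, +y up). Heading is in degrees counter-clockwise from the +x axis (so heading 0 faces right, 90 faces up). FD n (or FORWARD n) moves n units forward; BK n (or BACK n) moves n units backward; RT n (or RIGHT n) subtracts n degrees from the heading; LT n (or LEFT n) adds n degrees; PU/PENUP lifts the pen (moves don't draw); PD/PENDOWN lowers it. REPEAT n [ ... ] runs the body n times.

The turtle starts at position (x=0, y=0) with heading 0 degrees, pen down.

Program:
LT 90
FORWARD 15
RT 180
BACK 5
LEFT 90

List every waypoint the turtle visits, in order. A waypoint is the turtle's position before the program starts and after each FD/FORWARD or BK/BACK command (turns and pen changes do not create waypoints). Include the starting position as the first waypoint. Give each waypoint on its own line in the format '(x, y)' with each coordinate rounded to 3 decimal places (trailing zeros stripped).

Executing turtle program step by step:
Start: pos=(0,0), heading=0, pen down
LT 90: heading 0 -> 90
FD 15: (0,0) -> (0,15) [heading=90, draw]
RT 180: heading 90 -> 270
BK 5: (0,15) -> (0,20) [heading=270, draw]
LT 90: heading 270 -> 0
Final: pos=(0,20), heading=0, 2 segment(s) drawn
Waypoints (3 total):
(0, 0)
(0, 15)
(0, 20)

Answer: (0, 0)
(0, 15)
(0, 20)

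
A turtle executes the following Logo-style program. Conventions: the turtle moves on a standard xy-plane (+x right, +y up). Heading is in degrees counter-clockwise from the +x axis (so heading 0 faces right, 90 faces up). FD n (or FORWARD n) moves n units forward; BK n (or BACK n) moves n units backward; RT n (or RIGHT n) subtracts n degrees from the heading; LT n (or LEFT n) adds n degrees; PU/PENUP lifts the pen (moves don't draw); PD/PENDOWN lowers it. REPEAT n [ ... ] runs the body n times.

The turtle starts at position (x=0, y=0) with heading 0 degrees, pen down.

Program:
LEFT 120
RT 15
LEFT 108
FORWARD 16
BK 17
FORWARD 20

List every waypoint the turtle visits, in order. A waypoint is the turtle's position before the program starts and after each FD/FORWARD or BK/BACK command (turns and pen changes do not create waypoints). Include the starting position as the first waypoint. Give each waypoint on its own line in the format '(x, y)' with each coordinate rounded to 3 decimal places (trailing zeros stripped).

Executing turtle program step by step:
Start: pos=(0,0), heading=0, pen down
LT 120: heading 0 -> 120
RT 15: heading 120 -> 105
LT 108: heading 105 -> 213
FD 16: (0,0) -> (-13.419,-8.714) [heading=213, draw]
BK 17: (-13.419,-8.714) -> (0.839,0.545) [heading=213, draw]
FD 20: (0.839,0.545) -> (-15.935,-10.348) [heading=213, draw]
Final: pos=(-15.935,-10.348), heading=213, 3 segment(s) drawn
Waypoints (4 total):
(0, 0)
(-13.419, -8.714)
(0.839, 0.545)
(-15.935, -10.348)

Answer: (0, 0)
(-13.419, -8.714)
(0.839, 0.545)
(-15.935, -10.348)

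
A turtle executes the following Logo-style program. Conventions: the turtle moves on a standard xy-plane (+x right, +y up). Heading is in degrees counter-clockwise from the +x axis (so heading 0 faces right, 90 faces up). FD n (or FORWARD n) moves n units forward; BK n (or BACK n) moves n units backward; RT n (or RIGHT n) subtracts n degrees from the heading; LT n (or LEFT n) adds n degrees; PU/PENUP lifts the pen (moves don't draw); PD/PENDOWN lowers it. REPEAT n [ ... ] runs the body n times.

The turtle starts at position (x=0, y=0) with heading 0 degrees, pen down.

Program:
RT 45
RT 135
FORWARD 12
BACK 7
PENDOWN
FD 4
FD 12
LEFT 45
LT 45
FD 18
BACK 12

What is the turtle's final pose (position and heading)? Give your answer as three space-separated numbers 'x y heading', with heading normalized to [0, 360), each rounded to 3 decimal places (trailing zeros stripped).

Executing turtle program step by step:
Start: pos=(0,0), heading=0, pen down
RT 45: heading 0 -> 315
RT 135: heading 315 -> 180
FD 12: (0,0) -> (-12,0) [heading=180, draw]
BK 7: (-12,0) -> (-5,0) [heading=180, draw]
PD: pen down
FD 4: (-5,0) -> (-9,0) [heading=180, draw]
FD 12: (-9,0) -> (-21,0) [heading=180, draw]
LT 45: heading 180 -> 225
LT 45: heading 225 -> 270
FD 18: (-21,0) -> (-21,-18) [heading=270, draw]
BK 12: (-21,-18) -> (-21,-6) [heading=270, draw]
Final: pos=(-21,-6), heading=270, 6 segment(s) drawn

Answer: -21 -6 270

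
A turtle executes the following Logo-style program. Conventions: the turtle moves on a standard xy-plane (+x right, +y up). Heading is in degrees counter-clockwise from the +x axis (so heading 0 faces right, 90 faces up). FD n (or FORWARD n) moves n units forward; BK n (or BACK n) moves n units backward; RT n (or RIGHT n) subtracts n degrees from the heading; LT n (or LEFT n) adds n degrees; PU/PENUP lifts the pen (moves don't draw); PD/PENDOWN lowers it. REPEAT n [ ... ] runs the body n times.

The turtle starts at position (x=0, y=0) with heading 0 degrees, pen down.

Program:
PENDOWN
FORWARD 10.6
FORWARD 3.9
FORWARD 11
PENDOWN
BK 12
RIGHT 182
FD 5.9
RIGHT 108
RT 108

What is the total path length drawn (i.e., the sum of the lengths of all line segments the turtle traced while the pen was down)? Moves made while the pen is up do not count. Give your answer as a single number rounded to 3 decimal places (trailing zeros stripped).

Executing turtle program step by step:
Start: pos=(0,0), heading=0, pen down
PD: pen down
FD 10.6: (0,0) -> (10.6,0) [heading=0, draw]
FD 3.9: (10.6,0) -> (14.5,0) [heading=0, draw]
FD 11: (14.5,0) -> (25.5,0) [heading=0, draw]
PD: pen down
BK 12: (25.5,0) -> (13.5,0) [heading=0, draw]
RT 182: heading 0 -> 178
FD 5.9: (13.5,0) -> (7.604,0.206) [heading=178, draw]
RT 108: heading 178 -> 70
RT 108: heading 70 -> 322
Final: pos=(7.604,0.206), heading=322, 5 segment(s) drawn

Segment lengths:
  seg 1: (0,0) -> (10.6,0), length = 10.6
  seg 2: (10.6,0) -> (14.5,0), length = 3.9
  seg 3: (14.5,0) -> (25.5,0), length = 11
  seg 4: (25.5,0) -> (13.5,0), length = 12
  seg 5: (13.5,0) -> (7.604,0.206), length = 5.9
Total = 43.4

Answer: 43.4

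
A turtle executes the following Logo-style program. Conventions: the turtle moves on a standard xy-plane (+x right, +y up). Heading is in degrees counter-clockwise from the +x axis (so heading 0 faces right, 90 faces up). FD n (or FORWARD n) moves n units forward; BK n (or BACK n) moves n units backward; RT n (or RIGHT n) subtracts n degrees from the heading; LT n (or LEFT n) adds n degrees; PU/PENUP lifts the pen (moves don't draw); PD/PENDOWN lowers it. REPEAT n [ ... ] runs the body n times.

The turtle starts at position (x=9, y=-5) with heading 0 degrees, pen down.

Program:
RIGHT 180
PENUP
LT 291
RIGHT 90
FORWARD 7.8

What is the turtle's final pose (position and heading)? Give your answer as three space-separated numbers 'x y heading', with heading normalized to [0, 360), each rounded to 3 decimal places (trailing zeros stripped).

Answer: 16.282 -2.205 21

Derivation:
Executing turtle program step by step:
Start: pos=(9,-5), heading=0, pen down
RT 180: heading 0 -> 180
PU: pen up
LT 291: heading 180 -> 111
RT 90: heading 111 -> 21
FD 7.8: (9,-5) -> (16.282,-2.205) [heading=21, move]
Final: pos=(16.282,-2.205), heading=21, 0 segment(s) drawn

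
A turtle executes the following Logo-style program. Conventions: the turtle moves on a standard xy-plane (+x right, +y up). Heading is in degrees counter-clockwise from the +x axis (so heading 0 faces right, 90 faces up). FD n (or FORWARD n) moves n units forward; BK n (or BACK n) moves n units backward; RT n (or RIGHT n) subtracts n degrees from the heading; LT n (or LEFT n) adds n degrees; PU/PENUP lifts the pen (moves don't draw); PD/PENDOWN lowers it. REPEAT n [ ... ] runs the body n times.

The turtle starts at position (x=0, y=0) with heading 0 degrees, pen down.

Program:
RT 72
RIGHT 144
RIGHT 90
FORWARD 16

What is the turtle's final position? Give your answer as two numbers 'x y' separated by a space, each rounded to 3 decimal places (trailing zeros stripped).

Answer: 9.405 12.944

Derivation:
Executing turtle program step by step:
Start: pos=(0,0), heading=0, pen down
RT 72: heading 0 -> 288
RT 144: heading 288 -> 144
RT 90: heading 144 -> 54
FD 16: (0,0) -> (9.405,12.944) [heading=54, draw]
Final: pos=(9.405,12.944), heading=54, 1 segment(s) drawn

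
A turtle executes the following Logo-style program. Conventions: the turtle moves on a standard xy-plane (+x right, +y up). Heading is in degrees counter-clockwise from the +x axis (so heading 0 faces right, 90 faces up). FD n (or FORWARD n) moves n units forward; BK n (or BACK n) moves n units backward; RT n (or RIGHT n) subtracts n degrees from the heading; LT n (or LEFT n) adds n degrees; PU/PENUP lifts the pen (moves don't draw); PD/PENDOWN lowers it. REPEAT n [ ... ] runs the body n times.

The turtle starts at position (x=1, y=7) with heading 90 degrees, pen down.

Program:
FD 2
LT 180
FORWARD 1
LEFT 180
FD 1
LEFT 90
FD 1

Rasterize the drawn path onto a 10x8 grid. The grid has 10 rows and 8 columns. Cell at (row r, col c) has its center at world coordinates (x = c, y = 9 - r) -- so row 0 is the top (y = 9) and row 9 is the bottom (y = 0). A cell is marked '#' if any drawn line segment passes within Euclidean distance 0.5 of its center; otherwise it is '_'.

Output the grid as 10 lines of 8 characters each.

Segment 0: (1,7) -> (1,9)
Segment 1: (1,9) -> (1,8)
Segment 2: (1,8) -> (1,9)
Segment 3: (1,9) -> (0,9)

Answer: ##______
_#______
_#______
________
________
________
________
________
________
________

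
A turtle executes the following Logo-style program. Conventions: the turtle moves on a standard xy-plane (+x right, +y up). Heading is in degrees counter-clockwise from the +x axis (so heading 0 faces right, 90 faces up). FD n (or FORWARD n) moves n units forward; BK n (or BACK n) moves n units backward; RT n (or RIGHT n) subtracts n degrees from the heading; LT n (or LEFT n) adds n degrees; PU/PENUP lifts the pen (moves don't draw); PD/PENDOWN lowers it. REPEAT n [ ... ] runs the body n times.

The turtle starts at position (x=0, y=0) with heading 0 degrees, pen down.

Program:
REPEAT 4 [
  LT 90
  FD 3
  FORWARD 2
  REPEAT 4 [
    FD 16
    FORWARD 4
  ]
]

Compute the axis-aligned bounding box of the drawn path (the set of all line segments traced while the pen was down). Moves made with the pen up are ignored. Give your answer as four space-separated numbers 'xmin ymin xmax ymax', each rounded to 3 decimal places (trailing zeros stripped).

Executing turtle program step by step:
Start: pos=(0,0), heading=0, pen down
REPEAT 4 [
  -- iteration 1/4 --
  LT 90: heading 0 -> 90
  FD 3: (0,0) -> (0,3) [heading=90, draw]
  FD 2: (0,3) -> (0,5) [heading=90, draw]
  REPEAT 4 [
    -- iteration 1/4 --
    FD 16: (0,5) -> (0,21) [heading=90, draw]
    FD 4: (0,21) -> (0,25) [heading=90, draw]
    -- iteration 2/4 --
    FD 16: (0,25) -> (0,41) [heading=90, draw]
    FD 4: (0,41) -> (0,45) [heading=90, draw]
    -- iteration 3/4 --
    FD 16: (0,45) -> (0,61) [heading=90, draw]
    FD 4: (0,61) -> (0,65) [heading=90, draw]
    -- iteration 4/4 --
    FD 16: (0,65) -> (0,81) [heading=90, draw]
    FD 4: (0,81) -> (0,85) [heading=90, draw]
  ]
  -- iteration 2/4 --
  LT 90: heading 90 -> 180
  FD 3: (0,85) -> (-3,85) [heading=180, draw]
  FD 2: (-3,85) -> (-5,85) [heading=180, draw]
  REPEAT 4 [
    -- iteration 1/4 --
    FD 16: (-5,85) -> (-21,85) [heading=180, draw]
    FD 4: (-21,85) -> (-25,85) [heading=180, draw]
    -- iteration 2/4 --
    FD 16: (-25,85) -> (-41,85) [heading=180, draw]
    FD 4: (-41,85) -> (-45,85) [heading=180, draw]
    -- iteration 3/4 --
    FD 16: (-45,85) -> (-61,85) [heading=180, draw]
    FD 4: (-61,85) -> (-65,85) [heading=180, draw]
    -- iteration 4/4 --
    FD 16: (-65,85) -> (-81,85) [heading=180, draw]
    FD 4: (-81,85) -> (-85,85) [heading=180, draw]
  ]
  -- iteration 3/4 --
  LT 90: heading 180 -> 270
  FD 3: (-85,85) -> (-85,82) [heading=270, draw]
  FD 2: (-85,82) -> (-85,80) [heading=270, draw]
  REPEAT 4 [
    -- iteration 1/4 --
    FD 16: (-85,80) -> (-85,64) [heading=270, draw]
    FD 4: (-85,64) -> (-85,60) [heading=270, draw]
    -- iteration 2/4 --
    FD 16: (-85,60) -> (-85,44) [heading=270, draw]
    FD 4: (-85,44) -> (-85,40) [heading=270, draw]
    -- iteration 3/4 --
    FD 16: (-85,40) -> (-85,24) [heading=270, draw]
    FD 4: (-85,24) -> (-85,20) [heading=270, draw]
    -- iteration 4/4 --
    FD 16: (-85,20) -> (-85,4) [heading=270, draw]
    FD 4: (-85,4) -> (-85,0) [heading=270, draw]
  ]
  -- iteration 4/4 --
  LT 90: heading 270 -> 0
  FD 3: (-85,0) -> (-82,0) [heading=0, draw]
  FD 2: (-82,0) -> (-80,0) [heading=0, draw]
  REPEAT 4 [
    -- iteration 1/4 --
    FD 16: (-80,0) -> (-64,0) [heading=0, draw]
    FD 4: (-64,0) -> (-60,0) [heading=0, draw]
    -- iteration 2/4 --
    FD 16: (-60,0) -> (-44,0) [heading=0, draw]
    FD 4: (-44,0) -> (-40,0) [heading=0, draw]
    -- iteration 3/4 --
    FD 16: (-40,0) -> (-24,0) [heading=0, draw]
    FD 4: (-24,0) -> (-20,0) [heading=0, draw]
    -- iteration 4/4 --
    FD 16: (-20,0) -> (-4,0) [heading=0, draw]
    FD 4: (-4,0) -> (0,0) [heading=0, draw]
  ]
]
Final: pos=(0,0), heading=0, 40 segment(s) drawn

Segment endpoints: x in {-85, -82, -81, -80, -65, -64, -61, -60, -45, -44, -41, -40, -25, -24, -21, -20, -5, -4, -3, 0, 0, 0, 0, 0, 0, 0, 0, 0, 0, 0}, y in {0, 0, 0, 0, 0, 0, 0, 0, 0, 0, 0, 3, 4, 5, 20, 21, 24, 25, 40, 41, 44, 45, 60, 61, 64, 65, 80, 81, 82, 85}
xmin=-85, ymin=0, xmax=0, ymax=85

Answer: -85 0 0 85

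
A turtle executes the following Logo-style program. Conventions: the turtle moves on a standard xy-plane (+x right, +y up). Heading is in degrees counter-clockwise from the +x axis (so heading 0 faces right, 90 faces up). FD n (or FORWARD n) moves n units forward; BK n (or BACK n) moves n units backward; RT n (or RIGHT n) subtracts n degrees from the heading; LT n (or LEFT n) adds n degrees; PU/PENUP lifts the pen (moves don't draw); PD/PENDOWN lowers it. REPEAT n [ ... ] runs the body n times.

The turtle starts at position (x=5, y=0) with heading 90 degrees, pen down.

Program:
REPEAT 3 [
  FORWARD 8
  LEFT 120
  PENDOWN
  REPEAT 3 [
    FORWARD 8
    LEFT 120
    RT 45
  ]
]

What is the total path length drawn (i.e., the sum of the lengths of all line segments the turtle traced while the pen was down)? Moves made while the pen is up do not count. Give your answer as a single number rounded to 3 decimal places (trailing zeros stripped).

Answer: 96

Derivation:
Executing turtle program step by step:
Start: pos=(5,0), heading=90, pen down
REPEAT 3 [
  -- iteration 1/3 --
  FD 8: (5,0) -> (5,8) [heading=90, draw]
  LT 120: heading 90 -> 210
  PD: pen down
  REPEAT 3 [
    -- iteration 1/3 --
    FD 8: (5,8) -> (-1.928,4) [heading=210, draw]
    LT 120: heading 210 -> 330
    RT 45: heading 330 -> 285
    -- iteration 2/3 --
    FD 8: (-1.928,4) -> (0.142,-3.727) [heading=285, draw]
    LT 120: heading 285 -> 45
    RT 45: heading 45 -> 0
    -- iteration 3/3 --
    FD 8: (0.142,-3.727) -> (8.142,-3.727) [heading=0, draw]
    LT 120: heading 0 -> 120
    RT 45: heading 120 -> 75
  ]
  -- iteration 2/3 --
  FD 8: (8.142,-3.727) -> (10.213,4) [heading=75, draw]
  LT 120: heading 75 -> 195
  PD: pen down
  REPEAT 3 [
    -- iteration 1/3 --
    FD 8: (10.213,4) -> (2.485,1.929) [heading=195, draw]
    LT 120: heading 195 -> 315
    RT 45: heading 315 -> 270
    -- iteration 2/3 --
    FD 8: (2.485,1.929) -> (2.485,-6.071) [heading=270, draw]
    LT 120: heading 270 -> 30
    RT 45: heading 30 -> 345
    -- iteration 3/3 --
    FD 8: (2.485,-6.071) -> (10.213,-8.141) [heading=345, draw]
    LT 120: heading 345 -> 105
    RT 45: heading 105 -> 60
  ]
  -- iteration 3/3 --
  FD 8: (10.213,-8.141) -> (14.213,-1.213) [heading=60, draw]
  LT 120: heading 60 -> 180
  PD: pen down
  REPEAT 3 [
    -- iteration 1/3 --
    FD 8: (14.213,-1.213) -> (6.213,-1.213) [heading=180, draw]
    LT 120: heading 180 -> 300
    RT 45: heading 300 -> 255
    -- iteration 2/3 --
    FD 8: (6.213,-1.213) -> (4.142,-8.94) [heading=255, draw]
    LT 120: heading 255 -> 15
    RT 45: heading 15 -> 330
    -- iteration 3/3 --
    FD 8: (4.142,-8.94) -> (11.071,-12.94) [heading=330, draw]
    LT 120: heading 330 -> 90
    RT 45: heading 90 -> 45
  ]
]
Final: pos=(11.071,-12.94), heading=45, 12 segment(s) drawn

Segment lengths:
  seg 1: (5,0) -> (5,8), length = 8
  seg 2: (5,8) -> (-1.928,4), length = 8
  seg 3: (-1.928,4) -> (0.142,-3.727), length = 8
  seg 4: (0.142,-3.727) -> (8.142,-3.727), length = 8
  seg 5: (8.142,-3.727) -> (10.213,4), length = 8
  seg 6: (10.213,4) -> (2.485,1.929), length = 8
  seg 7: (2.485,1.929) -> (2.485,-6.071), length = 8
  seg 8: (2.485,-6.071) -> (10.213,-8.141), length = 8
  seg 9: (10.213,-8.141) -> (14.213,-1.213), length = 8
  seg 10: (14.213,-1.213) -> (6.213,-1.213), length = 8
  seg 11: (6.213,-1.213) -> (4.142,-8.94), length = 8
  seg 12: (4.142,-8.94) -> (11.071,-12.94), length = 8
Total = 96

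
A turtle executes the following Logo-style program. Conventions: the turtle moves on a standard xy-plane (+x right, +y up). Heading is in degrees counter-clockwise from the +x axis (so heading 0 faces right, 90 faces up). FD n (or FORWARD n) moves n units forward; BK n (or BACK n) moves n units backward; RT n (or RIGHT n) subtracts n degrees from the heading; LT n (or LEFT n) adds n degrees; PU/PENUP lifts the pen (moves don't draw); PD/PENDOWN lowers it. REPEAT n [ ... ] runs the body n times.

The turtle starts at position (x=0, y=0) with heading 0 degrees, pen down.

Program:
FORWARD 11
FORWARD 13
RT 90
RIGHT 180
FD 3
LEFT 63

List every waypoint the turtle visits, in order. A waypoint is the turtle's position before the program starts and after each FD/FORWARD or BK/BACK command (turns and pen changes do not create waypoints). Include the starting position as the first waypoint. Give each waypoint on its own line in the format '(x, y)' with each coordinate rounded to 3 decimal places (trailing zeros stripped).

Executing turtle program step by step:
Start: pos=(0,0), heading=0, pen down
FD 11: (0,0) -> (11,0) [heading=0, draw]
FD 13: (11,0) -> (24,0) [heading=0, draw]
RT 90: heading 0 -> 270
RT 180: heading 270 -> 90
FD 3: (24,0) -> (24,3) [heading=90, draw]
LT 63: heading 90 -> 153
Final: pos=(24,3), heading=153, 3 segment(s) drawn
Waypoints (4 total):
(0, 0)
(11, 0)
(24, 0)
(24, 3)

Answer: (0, 0)
(11, 0)
(24, 0)
(24, 3)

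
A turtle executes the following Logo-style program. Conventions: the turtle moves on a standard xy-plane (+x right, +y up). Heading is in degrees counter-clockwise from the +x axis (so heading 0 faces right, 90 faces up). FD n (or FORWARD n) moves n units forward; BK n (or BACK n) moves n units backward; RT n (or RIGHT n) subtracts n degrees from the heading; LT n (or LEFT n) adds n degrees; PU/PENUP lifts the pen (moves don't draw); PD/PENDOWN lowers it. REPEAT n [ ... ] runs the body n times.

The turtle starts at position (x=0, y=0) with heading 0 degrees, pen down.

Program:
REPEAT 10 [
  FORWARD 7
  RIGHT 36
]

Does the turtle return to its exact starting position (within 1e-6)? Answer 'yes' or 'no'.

Executing turtle program step by step:
Start: pos=(0,0), heading=0, pen down
REPEAT 10 [
  -- iteration 1/10 --
  FD 7: (0,0) -> (7,0) [heading=0, draw]
  RT 36: heading 0 -> 324
  -- iteration 2/10 --
  FD 7: (7,0) -> (12.663,-4.114) [heading=324, draw]
  RT 36: heading 324 -> 288
  -- iteration 3/10 --
  FD 7: (12.663,-4.114) -> (14.826,-10.772) [heading=288, draw]
  RT 36: heading 288 -> 252
  -- iteration 4/10 --
  FD 7: (14.826,-10.772) -> (12.663,-17.429) [heading=252, draw]
  RT 36: heading 252 -> 216
  -- iteration 5/10 --
  FD 7: (12.663,-17.429) -> (7,-21.544) [heading=216, draw]
  RT 36: heading 216 -> 180
  -- iteration 6/10 --
  FD 7: (7,-21.544) -> (0,-21.544) [heading=180, draw]
  RT 36: heading 180 -> 144
  -- iteration 7/10 --
  FD 7: (0,-21.544) -> (-5.663,-17.429) [heading=144, draw]
  RT 36: heading 144 -> 108
  -- iteration 8/10 --
  FD 7: (-5.663,-17.429) -> (-7.826,-10.772) [heading=108, draw]
  RT 36: heading 108 -> 72
  -- iteration 9/10 --
  FD 7: (-7.826,-10.772) -> (-5.663,-4.114) [heading=72, draw]
  RT 36: heading 72 -> 36
  -- iteration 10/10 --
  FD 7: (-5.663,-4.114) -> (0,0) [heading=36, draw]
  RT 36: heading 36 -> 0
]
Final: pos=(0,0), heading=0, 10 segment(s) drawn

Start position: (0, 0)
Final position: (0, 0)
Distance = 0; < 1e-6 -> CLOSED

Answer: yes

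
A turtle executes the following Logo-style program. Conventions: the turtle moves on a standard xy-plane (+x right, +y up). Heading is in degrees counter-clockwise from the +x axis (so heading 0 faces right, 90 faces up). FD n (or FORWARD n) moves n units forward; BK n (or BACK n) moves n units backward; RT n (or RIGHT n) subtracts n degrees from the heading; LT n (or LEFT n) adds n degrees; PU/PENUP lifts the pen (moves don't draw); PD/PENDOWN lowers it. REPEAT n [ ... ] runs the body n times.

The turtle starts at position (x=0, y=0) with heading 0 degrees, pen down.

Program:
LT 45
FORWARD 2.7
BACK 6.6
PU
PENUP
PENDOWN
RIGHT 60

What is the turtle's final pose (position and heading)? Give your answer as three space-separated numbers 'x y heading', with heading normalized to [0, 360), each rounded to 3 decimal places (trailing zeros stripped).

Answer: -2.758 -2.758 345

Derivation:
Executing turtle program step by step:
Start: pos=(0,0), heading=0, pen down
LT 45: heading 0 -> 45
FD 2.7: (0,0) -> (1.909,1.909) [heading=45, draw]
BK 6.6: (1.909,1.909) -> (-2.758,-2.758) [heading=45, draw]
PU: pen up
PU: pen up
PD: pen down
RT 60: heading 45 -> 345
Final: pos=(-2.758,-2.758), heading=345, 2 segment(s) drawn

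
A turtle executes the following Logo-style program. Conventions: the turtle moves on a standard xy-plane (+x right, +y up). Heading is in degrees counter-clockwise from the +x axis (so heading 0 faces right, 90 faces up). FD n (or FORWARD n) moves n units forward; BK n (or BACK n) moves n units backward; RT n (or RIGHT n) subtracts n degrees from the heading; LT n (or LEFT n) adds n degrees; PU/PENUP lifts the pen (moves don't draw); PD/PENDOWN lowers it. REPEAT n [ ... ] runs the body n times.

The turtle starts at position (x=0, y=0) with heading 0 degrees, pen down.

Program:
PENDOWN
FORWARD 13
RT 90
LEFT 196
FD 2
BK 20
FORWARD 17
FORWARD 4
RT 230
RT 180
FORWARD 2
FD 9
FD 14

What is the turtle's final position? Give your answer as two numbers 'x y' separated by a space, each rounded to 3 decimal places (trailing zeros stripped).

Answer: 26.153 23.61

Derivation:
Executing turtle program step by step:
Start: pos=(0,0), heading=0, pen down
PD: pen down
FD 13: (0,0) -> (13,0) [heading=0, draw]
RT 90: heading 0 -> 270
LT 196: heading 270 -> 106
FD 2: (13,0) -> (12.449,1.923) [heading=106, draw]
BK 20: (12.449,1.923) -> (17.961,-17.303) [heading=106, draw]
FD 17: (17.961,-17.303) -> (13.276,-0.961) [heading=106, draw]
FD 4: (13.276,-0.961) -> (12.173,2.884) [heading=106, draw]
RT 230: heading 106 -> 236
RT 180: heading 236 -> 56
FD 2: (12.173,2.884) -> (13.291,4.542) [heading=56, draw]
FD 9: (13.291,4.542) -> (18.324,12.003) [heading=56, draw]
FD 14: (18.324,12.003) -> (26.153,23.61) [heading=56, draw]
Final: pos=(26.153,23.61), heading=56, 8 segment(s) drawn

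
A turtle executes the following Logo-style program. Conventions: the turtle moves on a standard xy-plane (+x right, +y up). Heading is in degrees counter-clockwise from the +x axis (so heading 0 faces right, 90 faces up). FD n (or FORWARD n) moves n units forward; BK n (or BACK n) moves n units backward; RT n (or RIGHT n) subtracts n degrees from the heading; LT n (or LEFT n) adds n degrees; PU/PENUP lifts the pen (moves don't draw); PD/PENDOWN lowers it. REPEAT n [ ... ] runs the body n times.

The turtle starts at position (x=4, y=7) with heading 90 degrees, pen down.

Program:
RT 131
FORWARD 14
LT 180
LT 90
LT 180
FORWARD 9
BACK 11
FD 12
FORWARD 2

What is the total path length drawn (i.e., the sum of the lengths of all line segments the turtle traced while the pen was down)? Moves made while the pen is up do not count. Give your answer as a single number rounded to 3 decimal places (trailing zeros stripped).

Executing turtle program step by step:
Start: pos=(4,7), heading=90, pen down
RT 131: heading 90 -> 319
FD 14: (4,7) -> (14.566,-2.185) [heading=319, draw]
LT 180: heading 319 -> 139
LT 90: heading 139 -> 229
LT 180: heading 229 -> 49
FD 9: (14.566,-2.185) -> (20.47,4.608) [heading=49, draw]
BK 11: (20.47,4.608) -> (13.254,-3.694) [heading=49, draw]
FD 12: (13.254,-3.694) -> (21.127,5.362) [heading=49, draw]
FD 2: (21.127,5.362) -> (22.439,6.872) [heading=49, draw]
Final: pos=(22.439,6.872), heading=49, 5 segment(s) drawn

Segment lengths:
  seg 1: (4,7) -> (14.566,-2.185), length = 14
  seg 2: (14.566,-2.185) -> (20.47,4.608), length = 9
  seg 3: (20.47,4.608) -> (13.254,-3.694), length = 11
  seg 4: (13.254,-3.694) -> (21.127,5.362), length = 12
  seg 5: (21.127,5.362) -> (22.439,6.872), length = 2
Total = 48

Answer: 48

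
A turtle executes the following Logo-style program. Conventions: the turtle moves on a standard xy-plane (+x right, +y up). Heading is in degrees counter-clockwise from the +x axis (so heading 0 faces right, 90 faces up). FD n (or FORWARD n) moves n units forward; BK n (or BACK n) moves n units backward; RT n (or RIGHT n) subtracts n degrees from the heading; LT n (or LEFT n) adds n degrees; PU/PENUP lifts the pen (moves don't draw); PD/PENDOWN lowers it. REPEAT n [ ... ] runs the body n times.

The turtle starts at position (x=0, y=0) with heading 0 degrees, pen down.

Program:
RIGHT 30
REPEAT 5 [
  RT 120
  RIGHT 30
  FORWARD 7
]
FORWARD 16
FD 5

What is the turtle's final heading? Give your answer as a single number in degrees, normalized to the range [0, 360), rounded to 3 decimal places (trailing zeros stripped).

Executing turtle program step by step:
Start: pos=(0,0), heading=0, pen down
RT 30: heading 0 -> 330
REPEAT 5 [
  -- iteration 1/5 --
  RT 120: heading 330 -> 210
  RT 30: heading 210 -> 180
  FD 7: (0,0) -> (-7,0) [heading=180, draw]
  -- iteration 2/5 --
  RT 120: heading 180 -> 60
  RT 30: heading 60 -> 30
  FD 7: (-7,0) -> (-0.938,3.5) [heading=30, draw]
  -- iteration 3/5 --
  RT 120: heading 30 -> 270
  RT 30: heading 270 -> 240
  FD 7: (-0.938,3.5) -> (-4.438,-2.562) [heading=240, draw]
  -- iteration 4/5 --
  RT 120: heading 240 -> 120
  RT 30: heading 120 -> 90
  FD 7: (-4.438,-2.562) -> (-4.438,4.438) [heading=90, draw]
  -- iteration 5/5 --
  RT 120: heading 90 -> 330
  RT 30: heading 330 -> 300
  FD 7: (-4.438,4.438) -> (-0.938,-1.624) [heading=300, draw]
]
FD 16: (-0.938,-1.624) -> (7.062,-15.481) [heading=300, draw]
FD 5: (7.062,-15.481) -> (9.562,-19.811) [heading=300, draw]
Final: pos=(9.562,-19.811), heading=300, 7 segment(s) drawn

Answer: 300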